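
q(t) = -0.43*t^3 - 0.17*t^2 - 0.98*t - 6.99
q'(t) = -1.29*t^2 - 0.34*t - 0.98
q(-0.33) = -6.67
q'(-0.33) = -1.01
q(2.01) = -13.14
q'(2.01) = -6.88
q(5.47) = -87.81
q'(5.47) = -41.44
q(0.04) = -7.03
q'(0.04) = -1.00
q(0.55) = -7.65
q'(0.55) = -1.56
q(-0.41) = -6.59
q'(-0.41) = -1.06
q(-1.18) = -5.36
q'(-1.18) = -2.37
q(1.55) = -10.52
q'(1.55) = -4.61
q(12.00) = -786.27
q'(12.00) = -190.82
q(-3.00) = 6.03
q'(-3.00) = -11.57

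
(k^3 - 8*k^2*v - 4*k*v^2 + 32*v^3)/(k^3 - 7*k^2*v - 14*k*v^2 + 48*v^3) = (k + 2*v)/(k + 3*v)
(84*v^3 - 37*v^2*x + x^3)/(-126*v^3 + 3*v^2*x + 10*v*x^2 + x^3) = (-4*v + x)/(6*v + x)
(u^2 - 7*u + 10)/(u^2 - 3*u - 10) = (u - 2)/(u + 2)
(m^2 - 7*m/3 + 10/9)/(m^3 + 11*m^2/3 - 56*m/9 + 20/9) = (3*m - 5)/(3*m^2 + 13*m - 10)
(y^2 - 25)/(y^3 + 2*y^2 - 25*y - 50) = 1/(y + 2)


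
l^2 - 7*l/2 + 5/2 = (l - 5/2)*(l - 1)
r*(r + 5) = r^2 + 5*r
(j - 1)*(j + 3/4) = j^2 - j/4 - 3/4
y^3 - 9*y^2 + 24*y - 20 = (y - 5)*(y - 2)^2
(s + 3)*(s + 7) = s^2 + 10*s + 21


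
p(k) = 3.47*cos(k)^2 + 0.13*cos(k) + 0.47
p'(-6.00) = -1.90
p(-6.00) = 3.79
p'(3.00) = 0.95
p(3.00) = 3.74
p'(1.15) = -2.71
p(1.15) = 1.10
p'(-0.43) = 2.68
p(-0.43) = 3.46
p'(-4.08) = 3.20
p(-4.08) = 1.61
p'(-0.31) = 2.06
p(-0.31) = 3.74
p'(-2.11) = -2.95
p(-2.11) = 1.32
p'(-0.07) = 0.49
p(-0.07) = 4.05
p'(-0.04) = 0.28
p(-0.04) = 4.06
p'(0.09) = -0.63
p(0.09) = 4.04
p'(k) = -6.94*sin(k)*cos(k) - 0.13*sin(k)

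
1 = 1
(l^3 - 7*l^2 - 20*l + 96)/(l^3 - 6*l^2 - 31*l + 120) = (l + 4)/(l + 5)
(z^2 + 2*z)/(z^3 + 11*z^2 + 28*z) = (z + 2)/(z^2 + 11*z + 28)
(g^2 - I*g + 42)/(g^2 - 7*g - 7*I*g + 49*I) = (g + 6*I)/(g - 7)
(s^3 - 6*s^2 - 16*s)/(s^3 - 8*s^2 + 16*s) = (s^2 - 6*s - 16)/(s^2 - 8*s + 16)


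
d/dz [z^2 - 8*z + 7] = 2*z - 8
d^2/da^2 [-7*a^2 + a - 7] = -14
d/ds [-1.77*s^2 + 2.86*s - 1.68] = 2.86 - 3.54*s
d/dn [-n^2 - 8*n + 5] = -2*n - 8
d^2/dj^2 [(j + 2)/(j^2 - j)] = 2*(j^3 + 6*j^2 - 6*j + 2)/(j^3*(j^3 - 3*j^2 + 3*j - 1))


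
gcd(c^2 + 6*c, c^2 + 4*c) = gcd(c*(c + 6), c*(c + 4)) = c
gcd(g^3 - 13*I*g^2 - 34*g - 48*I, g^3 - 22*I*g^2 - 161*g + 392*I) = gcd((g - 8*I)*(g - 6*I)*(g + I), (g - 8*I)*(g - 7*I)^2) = g - 8*I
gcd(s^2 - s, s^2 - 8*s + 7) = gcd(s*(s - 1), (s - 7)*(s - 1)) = s - 1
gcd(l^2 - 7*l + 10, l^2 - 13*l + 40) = l - 5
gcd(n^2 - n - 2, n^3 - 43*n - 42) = n + 1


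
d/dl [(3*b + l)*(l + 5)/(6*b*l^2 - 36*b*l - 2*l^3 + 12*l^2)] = (l*(3*b + 2*l + 5)*(3*b*l - 18*b - l^2 + 6*l) - 3*(3*b + l)*(l + 5)*(2*b*l - 6*b - l^2 + 4*l))/(2*l^2*(3*b*l - 18*b - l^2 + 6*l)^2)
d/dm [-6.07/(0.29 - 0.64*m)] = -3.8848/(0.64*m - 0.29)^2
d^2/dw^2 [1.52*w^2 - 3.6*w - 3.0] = 3.04000000000000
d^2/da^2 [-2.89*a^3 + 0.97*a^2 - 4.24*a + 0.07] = 1.94 - 17.34*a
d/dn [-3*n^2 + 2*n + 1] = 2 - 6*n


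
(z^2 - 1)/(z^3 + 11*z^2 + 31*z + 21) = (z - 1)/(z^2 + 10*z + 21)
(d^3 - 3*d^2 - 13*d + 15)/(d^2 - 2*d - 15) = d - 1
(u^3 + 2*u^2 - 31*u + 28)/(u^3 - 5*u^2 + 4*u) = (u + 7)/u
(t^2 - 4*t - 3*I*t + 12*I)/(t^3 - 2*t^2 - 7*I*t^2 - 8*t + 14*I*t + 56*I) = (t - 3*I)/(t^2 + t*(2 - 7*I) - 14*I)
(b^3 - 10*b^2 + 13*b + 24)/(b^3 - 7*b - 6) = (b - 8)/(b + 2)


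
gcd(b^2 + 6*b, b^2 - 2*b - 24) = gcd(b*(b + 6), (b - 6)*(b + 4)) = 1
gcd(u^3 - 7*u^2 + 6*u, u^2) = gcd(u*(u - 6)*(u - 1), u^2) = u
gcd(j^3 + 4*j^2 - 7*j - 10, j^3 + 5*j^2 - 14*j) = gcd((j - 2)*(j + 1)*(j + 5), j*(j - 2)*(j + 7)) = j - 2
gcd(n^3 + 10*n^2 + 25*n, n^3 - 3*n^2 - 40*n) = n^2 + 5*n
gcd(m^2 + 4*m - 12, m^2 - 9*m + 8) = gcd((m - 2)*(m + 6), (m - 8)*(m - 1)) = 1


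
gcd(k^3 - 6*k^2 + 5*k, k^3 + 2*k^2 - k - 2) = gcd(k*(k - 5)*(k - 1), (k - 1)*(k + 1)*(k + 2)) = k - 1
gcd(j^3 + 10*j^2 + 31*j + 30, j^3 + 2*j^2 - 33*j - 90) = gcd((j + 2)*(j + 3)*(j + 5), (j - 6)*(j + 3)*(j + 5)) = j^2 + 8*j + 15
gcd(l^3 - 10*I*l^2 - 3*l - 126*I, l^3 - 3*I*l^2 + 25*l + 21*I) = l^2 - 4*I*l + 21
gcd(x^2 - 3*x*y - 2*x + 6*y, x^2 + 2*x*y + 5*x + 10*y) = 1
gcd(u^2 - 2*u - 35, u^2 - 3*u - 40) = u + 5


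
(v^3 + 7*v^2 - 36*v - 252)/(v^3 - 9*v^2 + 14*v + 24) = (v^2 + 13*v + 42)/(v^2 - 3*v - 4)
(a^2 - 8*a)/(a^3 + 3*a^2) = (a - 8)/(a*(a + 3))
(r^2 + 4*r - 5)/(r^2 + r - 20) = (r - 1)/(r - 4)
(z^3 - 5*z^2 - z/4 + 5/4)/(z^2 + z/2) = z - 11/2 + 5/(2*z)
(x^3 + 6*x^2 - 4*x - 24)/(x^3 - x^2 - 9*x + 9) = (x^3 + 6*x^2 - 4*x - 24)/(x^3 - x^2 - 9*x + 9)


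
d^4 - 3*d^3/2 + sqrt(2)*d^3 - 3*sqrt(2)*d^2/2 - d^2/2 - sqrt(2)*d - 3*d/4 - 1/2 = (d - 2)*(d + 1/2)*(d + sqrt(2)/2)^2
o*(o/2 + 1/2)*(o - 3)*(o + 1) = o^4/2 - o^3/2 - 5*o^2/2 - 3*o/2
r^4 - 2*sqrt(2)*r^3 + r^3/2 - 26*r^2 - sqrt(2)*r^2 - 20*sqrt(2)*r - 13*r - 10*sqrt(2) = (r + 1/2)*(r - 5*sqrt(2))*(r + sqrt(2))*(r + 2*sqrt(2))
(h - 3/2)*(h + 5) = h^2 + 7*h/2 - 15/2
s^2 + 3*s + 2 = (s + 1)*(s + 2)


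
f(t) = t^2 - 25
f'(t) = 2*t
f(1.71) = -22.08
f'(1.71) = 3.42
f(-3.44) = -13.17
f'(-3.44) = -6.88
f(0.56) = -24.69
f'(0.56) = 1.12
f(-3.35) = -13.78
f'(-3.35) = -6.70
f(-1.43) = -22.96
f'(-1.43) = -2.86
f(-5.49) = 5.14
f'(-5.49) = -10.98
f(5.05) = 0.50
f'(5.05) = 10.10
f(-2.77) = -17.33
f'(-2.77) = -5.54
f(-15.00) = 200.00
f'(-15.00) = -30.00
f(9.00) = 56.00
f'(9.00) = 18.00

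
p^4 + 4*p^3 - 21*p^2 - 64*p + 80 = (p - 4)*(p - 1)*(p + 4)*(p + 5)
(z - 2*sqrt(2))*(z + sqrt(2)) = z^2 - sqrt(2)*z - 4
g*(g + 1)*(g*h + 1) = g^3*h + g^2*h + g^2 + g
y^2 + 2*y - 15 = (y - 3)*(y + 5)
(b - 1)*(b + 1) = b^2 - 1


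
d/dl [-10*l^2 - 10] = -20*l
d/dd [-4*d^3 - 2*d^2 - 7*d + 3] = -12*d^2 - 4*d - 7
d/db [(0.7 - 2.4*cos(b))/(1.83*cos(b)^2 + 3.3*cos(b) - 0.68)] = (-4.392*cos(b)^2 + 2.562*cos(b) + 0.677999999999999)*sin(b)/(3.3489*cos(b)^4 + 12.078*cos(b)^3 + 8.4012*cos(b)^2 - 4.488*cos(b) + 0.4624)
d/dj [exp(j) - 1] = exp(j)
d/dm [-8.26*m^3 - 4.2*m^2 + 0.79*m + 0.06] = -24.78*m^2 - 8.4*m + 0.79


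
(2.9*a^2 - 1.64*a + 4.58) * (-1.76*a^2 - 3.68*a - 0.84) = -5.104*a^4 - 7.7856*a^3 - 4.4616*a^2 - 15.4768*a - 3.8472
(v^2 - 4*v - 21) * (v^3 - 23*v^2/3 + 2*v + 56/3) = v^5 - 35*v^4/3 + 35*v^3/3 + 515*v^2/3 - 350*v/3 - 392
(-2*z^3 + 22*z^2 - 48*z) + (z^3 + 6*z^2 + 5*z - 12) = -z^3 + 28*z^2 - 43*z - 12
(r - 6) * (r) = r^2 - 6*r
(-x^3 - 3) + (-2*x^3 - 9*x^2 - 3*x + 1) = -3*x^3 - 9*x^2 - 3*x - 2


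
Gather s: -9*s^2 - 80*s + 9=-9*s^2 - 80*s + 9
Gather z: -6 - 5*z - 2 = -5*z - 8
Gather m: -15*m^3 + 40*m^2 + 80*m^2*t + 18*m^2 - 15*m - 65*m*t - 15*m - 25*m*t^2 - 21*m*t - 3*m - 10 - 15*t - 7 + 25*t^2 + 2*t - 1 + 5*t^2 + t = -15*m^3 + m^2*(80*t + 58) + m*(-25*t^2 - 86*t - 33) + 30*t^2 - 12*t - 18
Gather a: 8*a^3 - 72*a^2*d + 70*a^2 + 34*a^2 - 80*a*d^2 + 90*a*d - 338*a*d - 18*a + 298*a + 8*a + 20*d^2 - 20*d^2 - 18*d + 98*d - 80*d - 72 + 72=8*a^3 + a^2*(104 - 72*d) + a*(-80*d^2 - 248*d + 288)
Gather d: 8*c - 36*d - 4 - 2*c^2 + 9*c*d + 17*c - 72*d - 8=-2*c^2 + 25*c + d*(9*c - 108) - 12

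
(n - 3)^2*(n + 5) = n^3 - n^2 - 21*n + 45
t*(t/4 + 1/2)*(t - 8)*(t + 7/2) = t^4/4 - 5*t^3/8 - 37*t^2/4 - 14*t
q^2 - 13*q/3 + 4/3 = (q - 4)*(q - 1/3)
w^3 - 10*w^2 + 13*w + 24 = (w - 8)*(w - 3)*(w + 1)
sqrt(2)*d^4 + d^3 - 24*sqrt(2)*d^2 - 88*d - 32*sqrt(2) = (d - 4*sqrt(2))*(d + 2*sqrt(2))^2*(sqrt(2)*d + 1)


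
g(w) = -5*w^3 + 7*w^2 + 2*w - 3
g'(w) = -15*w^2 + 14*w + 2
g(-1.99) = 60.14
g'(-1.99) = -85.26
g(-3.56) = 304.19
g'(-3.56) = -237.94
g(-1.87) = 50.43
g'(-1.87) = -76.63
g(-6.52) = 1667.37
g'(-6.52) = -726.94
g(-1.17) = 12.25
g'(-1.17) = -34.91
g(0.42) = -1.30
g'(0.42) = 5.23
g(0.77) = 0.41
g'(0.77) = 3.89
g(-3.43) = 274.26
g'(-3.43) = -222.49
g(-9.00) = 4191.00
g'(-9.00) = -1339.00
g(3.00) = -69.00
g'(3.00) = -91.00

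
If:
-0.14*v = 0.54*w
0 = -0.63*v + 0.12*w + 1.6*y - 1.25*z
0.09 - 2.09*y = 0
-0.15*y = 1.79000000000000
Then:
No Solution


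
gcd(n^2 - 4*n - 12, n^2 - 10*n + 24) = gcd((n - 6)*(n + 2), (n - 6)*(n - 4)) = n - 6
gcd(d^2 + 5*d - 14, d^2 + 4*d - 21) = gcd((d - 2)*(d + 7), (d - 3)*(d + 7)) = d + 7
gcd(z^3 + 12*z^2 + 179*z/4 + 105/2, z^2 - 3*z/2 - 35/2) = z + 7/2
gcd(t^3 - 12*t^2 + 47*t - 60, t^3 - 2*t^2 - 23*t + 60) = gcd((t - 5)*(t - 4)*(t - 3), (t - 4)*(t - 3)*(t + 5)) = t^2 - 7*t + 12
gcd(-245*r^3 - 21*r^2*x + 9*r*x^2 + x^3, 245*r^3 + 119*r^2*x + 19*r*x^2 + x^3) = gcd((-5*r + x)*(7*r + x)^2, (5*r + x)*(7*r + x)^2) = 49*r^2 + 14*r*x + x^2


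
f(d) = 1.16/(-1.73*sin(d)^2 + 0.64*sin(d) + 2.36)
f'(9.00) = -0.15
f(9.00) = 0.50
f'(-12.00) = 0.24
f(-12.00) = 0.53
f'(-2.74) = 0.62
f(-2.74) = 0.63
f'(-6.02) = 0.05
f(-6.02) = 0.48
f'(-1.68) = 2500.51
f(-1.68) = 80.77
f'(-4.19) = -0.52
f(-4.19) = 0.72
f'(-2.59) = 1.01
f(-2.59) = 0.75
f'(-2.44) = 1.69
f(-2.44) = 0.95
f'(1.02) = 0.52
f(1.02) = 0.70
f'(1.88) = -0.48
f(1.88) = 0.83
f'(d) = 1.16*(3.46*sin(d)*cos(d) - 0.64*cos(d))/(-1.73*sin(d)^2 + 0.64*sin(d) + 2.36)^2 = (4.0136*sin(d) - 0.7424)*cos(d)/(-1.73*sin(d)^2 + 0.64*sin(d) + 2.36)^2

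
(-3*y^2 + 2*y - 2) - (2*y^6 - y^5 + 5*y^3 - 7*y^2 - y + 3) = -2*y^6 + y^5 - 5*y^3 + 4*y^2 + 3*y - 5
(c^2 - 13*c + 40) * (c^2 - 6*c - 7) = c^4 - 19*c^3 + 111*c^2 - 149*c - 280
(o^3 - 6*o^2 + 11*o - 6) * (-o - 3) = -o^4 + 3*o^3 + 7*o^2 - 27*o + 18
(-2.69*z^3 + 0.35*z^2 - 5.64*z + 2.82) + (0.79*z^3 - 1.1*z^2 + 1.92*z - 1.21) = -1.9*z^3 - 0.75*z^2 - 3.72*z + 1.61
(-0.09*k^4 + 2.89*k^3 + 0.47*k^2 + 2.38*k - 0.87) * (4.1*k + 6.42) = -0.369*k^5 + 11.2712*k^4 + 20.4808*k^3 + 12.7754*k^2 + 11.7126*k - 5.5854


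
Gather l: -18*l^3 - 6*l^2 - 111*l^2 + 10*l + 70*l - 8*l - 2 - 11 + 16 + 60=-18*l^3 - 117*l^2 + 72*l + 63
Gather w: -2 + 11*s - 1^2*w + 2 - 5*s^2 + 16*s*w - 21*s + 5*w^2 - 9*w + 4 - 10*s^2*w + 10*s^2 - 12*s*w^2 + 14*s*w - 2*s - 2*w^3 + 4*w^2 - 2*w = 5*s^2 - 12*s - 2*w^3 + w^2*(9 - 12*s) + w*(-10*s^2 + 30*s - 12) + 4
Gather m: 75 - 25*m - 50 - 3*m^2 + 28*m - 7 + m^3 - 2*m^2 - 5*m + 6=m^3 - 5*m^2 - 2*m + 24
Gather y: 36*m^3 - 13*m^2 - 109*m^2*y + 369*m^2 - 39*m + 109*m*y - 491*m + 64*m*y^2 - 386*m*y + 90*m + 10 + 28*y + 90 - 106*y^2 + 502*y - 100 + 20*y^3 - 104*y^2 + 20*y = 36*m^3 + 356*m^2 - 440*m + 20*y^3 + y^2*(64*m - 210) + y*(-109*m^2 - 277*m + 550)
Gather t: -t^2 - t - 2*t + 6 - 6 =-t^2 - 3*t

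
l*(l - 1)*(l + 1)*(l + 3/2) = l^4 + 3*l^3/2 - l^2 - 3*l/2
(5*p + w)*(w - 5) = 5*p*w - 25*p + w^2 - 5*w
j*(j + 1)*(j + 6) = j^3 + 7*j^2 + 6*j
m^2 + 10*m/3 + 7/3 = (m + 1)*(m + 7/3)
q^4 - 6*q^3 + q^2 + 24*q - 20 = (q - 5)*(q - 2)*(q - 1)*(q + 2)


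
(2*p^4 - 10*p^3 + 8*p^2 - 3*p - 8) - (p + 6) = 2*p^4 - 10*p^3 + 8*p^2 - 4*p - 14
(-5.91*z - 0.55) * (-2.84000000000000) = 16.7844*z + 1.562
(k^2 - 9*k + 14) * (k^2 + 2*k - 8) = k^4 - 7*k^3 - 12*k^2 + 100*k - 112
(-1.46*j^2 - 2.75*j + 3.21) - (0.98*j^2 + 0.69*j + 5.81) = -2.44*j^2 - 3.44*j - 2.6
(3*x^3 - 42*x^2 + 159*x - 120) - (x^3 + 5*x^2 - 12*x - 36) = 2*x^3 - 47*x^2 + 171*x - 84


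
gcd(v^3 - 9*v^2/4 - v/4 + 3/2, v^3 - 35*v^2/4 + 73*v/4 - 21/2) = v - 1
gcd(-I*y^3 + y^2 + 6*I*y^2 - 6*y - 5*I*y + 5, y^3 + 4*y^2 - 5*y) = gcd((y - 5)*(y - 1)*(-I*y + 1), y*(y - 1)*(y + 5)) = y - 1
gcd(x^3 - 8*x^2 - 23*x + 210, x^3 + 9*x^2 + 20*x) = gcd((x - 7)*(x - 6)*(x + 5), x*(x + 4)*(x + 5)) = x + 5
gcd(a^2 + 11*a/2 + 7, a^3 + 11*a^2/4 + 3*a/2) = a + 2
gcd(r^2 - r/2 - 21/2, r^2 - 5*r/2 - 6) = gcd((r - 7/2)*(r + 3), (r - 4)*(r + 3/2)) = 1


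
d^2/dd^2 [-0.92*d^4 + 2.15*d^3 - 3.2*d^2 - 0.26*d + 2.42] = -11.04*d^2 + 12.9*d - 6.4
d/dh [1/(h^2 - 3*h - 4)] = (3 - 2*h)/(-h^2 + 3*h + 4)^2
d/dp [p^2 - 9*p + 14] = 2*p - 9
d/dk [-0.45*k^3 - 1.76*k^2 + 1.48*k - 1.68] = -1.35*k^2 - 3.52*k + 1.48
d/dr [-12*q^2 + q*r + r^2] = q + 2*r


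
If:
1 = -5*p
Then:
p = -1/5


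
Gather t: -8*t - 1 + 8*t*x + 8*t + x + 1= 8*t*x + x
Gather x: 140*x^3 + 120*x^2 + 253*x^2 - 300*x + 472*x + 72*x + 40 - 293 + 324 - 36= 140*x^3 + 373*x^2 + 244*x + 35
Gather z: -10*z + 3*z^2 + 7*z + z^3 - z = z^3 + 3*z^2 - 4*z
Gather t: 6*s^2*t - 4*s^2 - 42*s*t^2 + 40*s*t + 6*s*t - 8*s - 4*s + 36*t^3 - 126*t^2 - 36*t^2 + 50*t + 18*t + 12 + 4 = -4*s^2 - 12*s + 36*t^3 + t^2*(-42*s - 162) + t*(6*s^2 + 46*s + 68) + 16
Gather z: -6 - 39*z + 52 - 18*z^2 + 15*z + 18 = -18*z^2 - 24*z + 64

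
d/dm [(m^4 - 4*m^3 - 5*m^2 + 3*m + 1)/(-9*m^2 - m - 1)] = (-18*m^5 + 33*m^4 + 4*m^3 + 44*m^2 + 28*m - 2)/(81*m^4 + 18*m^3 + 19*m^2 + 2*m + 1)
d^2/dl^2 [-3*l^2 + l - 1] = -6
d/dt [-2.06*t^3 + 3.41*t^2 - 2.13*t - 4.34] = -6.18*t^2 + 6.82*t - 2.13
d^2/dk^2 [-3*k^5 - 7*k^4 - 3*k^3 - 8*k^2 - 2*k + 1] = -60*k^3 - 84*k^2 - 18*k - 16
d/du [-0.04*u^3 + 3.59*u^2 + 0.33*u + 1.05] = -0.12*u^2 + 7.18*u + 0.33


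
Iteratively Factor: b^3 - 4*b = (b + 2)*(b^2 - 2*b) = b*(b + 2)*(b - 2)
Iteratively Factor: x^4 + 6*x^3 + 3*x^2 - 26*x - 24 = (x + 3)*(x^3 + 3*x^2 - 6*x - 8) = (x - 2)*(x + 3)*(x^2 + 5*x + 4) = (x - 2)*(x + 3)*(x + 4)*(x + 1)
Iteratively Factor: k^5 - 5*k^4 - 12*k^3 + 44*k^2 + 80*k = (k - 4)*(k^4 - k^3 - 16*k^2 - 20*k) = (k - 4)*(k + 2)*(k^3 - 3*k^2 - 10*k) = k*(k - 4)*(k + 2)*(k^2 - 3*k - 10) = k*(k - 4)*(k + 2)^2*(k - 5)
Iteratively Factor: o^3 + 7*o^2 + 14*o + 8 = (o + 4)*(o^2 + 3*o + 2) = (o + 2)*(o + 4)*(o + 1)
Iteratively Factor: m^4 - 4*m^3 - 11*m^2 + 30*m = (m)*(m^3 - 4*m^2 - 11*m + 30) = m*(m - 5)*(m^2 + m - 6) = m*(m - 5)*(m + 3)*(m - 2)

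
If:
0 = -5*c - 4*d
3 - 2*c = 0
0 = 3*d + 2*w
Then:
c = 3/2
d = -15/8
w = 45/16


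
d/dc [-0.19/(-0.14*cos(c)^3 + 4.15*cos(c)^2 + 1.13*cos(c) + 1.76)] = (0.0798*cos(c)^2 - 1.577*cos(c) - 0.2147)*sin(c)/(-0.14*cos(c)^3 + 4.15*cos(c)^2 + 1.13*cos(c) + 1.76)^2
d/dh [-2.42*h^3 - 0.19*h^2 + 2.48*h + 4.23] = -7.26*h^2 - 0.38*h + 2.48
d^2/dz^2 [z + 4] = 0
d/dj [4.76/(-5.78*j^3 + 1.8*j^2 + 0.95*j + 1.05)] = (82.5384*j^2 - 17.136*j - 4.522)/(-5.78*j^3 + 1.8*j^2 + 0.95*j + 1.05)^2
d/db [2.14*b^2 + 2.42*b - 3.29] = 4.28*b + 2.42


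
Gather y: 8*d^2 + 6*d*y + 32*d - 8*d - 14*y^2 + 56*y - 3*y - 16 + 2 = 8*d^2 + 24*d - 14*y^2 + y*(6*d + 53) - 14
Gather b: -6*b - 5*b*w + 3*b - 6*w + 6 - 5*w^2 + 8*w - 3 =b*(-5*w - 3) - 5*w^2 + 2*w + 3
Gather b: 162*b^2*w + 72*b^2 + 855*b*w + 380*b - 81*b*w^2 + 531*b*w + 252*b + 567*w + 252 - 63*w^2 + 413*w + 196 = b^2*(162*w + 72) + b*(-81*w^2 + 1386*w + 632) - 63*w^2 + 980*w + 448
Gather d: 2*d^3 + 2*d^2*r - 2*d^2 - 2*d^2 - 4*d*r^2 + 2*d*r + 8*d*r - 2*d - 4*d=2*d^3 + d^2*(2*r - 4) + d*(-4*r^2 + 10*r - 6)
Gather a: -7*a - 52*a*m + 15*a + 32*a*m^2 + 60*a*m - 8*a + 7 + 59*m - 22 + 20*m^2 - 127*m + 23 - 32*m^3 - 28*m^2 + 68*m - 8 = a*(32*m^2 + 8*m) - 32*m^3 - 8*m^2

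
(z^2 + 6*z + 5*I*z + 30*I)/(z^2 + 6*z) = (z + 5*I)/z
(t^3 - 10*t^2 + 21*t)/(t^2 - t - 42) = t*(t - 3)/(t + 6)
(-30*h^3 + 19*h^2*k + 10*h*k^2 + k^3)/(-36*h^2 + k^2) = (5*h^2 - 4*h*k - k^2)/(6*h - k)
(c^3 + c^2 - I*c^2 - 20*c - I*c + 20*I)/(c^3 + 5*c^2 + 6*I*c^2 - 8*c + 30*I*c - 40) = (c^2 - c*(4 + I) + 4*I)/(c^2 + 6*I*c - 8)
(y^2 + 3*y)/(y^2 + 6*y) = (y + 3)/(y + 6)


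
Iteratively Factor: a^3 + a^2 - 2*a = (a - 1)*(a^2 + 2*a) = (a - 1)*(a + 2)*(a)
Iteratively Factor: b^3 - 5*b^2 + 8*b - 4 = (b - 1)*(b^2 - 4*b + 4) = (b - 2)*(b - 1)*(b - 2)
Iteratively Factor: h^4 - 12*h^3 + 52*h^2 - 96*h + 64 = (h - 2)*(h^3 - 10*h^2 + 32*h - 32) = (h - 4)*(h - 2)*(h^2 - 6*h + 8) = (h - 4)*(h - 2)^2*(h - 4)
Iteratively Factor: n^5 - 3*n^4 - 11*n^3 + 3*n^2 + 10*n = (n + 1)*(n^4 - 4*n^3 - 7*n^2 + 10*n) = (n - 1)*(n + 1)*(n^3 - 3*n^2 - 10*n) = (n - 1)*(n + 1)*(n + 2)*(n^2 - 5*n) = (n - 5)*(n - 1)*(n + 1)*(n + 2)*(n)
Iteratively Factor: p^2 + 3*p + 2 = (p + 1)*(p + 2)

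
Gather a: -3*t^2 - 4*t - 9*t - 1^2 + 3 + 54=-3*t^2 - 13*t + 56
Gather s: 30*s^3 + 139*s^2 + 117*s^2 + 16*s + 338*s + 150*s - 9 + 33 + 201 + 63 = 30*s^3 + 256*s^2 + 504*s + 288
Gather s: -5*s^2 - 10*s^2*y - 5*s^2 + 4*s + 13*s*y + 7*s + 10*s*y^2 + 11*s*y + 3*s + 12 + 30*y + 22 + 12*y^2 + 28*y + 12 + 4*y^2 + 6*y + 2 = s^2*(-10*y - 10) + s*(10*y^2 + 24*y + 14) + 16*y^2 + 64*y + 48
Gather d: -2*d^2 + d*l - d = -2*d^2 + d*(l - 1)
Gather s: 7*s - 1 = 7*s - 1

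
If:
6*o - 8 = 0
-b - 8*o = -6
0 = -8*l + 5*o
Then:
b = -14/3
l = 5/6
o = 4/3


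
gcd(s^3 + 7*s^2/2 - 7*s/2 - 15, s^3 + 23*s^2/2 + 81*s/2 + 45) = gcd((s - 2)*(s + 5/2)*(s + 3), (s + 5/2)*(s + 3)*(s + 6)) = s^2 + 11*s/2 + 15/2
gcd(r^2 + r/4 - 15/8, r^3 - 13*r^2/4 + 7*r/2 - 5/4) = r - 5/4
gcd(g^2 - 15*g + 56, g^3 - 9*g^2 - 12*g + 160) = g - 8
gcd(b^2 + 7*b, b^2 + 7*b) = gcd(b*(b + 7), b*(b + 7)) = b^2 + 7*b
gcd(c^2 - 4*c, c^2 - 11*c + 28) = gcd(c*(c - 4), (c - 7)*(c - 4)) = c - 4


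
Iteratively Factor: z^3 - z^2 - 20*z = (z - 5)*(z^2 + 4*z) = z*(z - 5)*(z + 4)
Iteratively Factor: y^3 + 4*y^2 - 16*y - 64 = (y + 4)*(y^2 - 16) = (y + 4)^2*(y - 4)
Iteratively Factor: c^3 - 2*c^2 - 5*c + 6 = (c - 3)*(c^2 + c - 2) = (c - 3)*(c + 2)*(c - 1)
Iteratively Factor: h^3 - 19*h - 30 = (h + 2)*(h^2 - 2*h - 15) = (h + 2)*(h + 3)*(h - 5)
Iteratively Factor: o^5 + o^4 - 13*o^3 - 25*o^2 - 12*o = (o - 4)*(o^4 + 5*o^3 + 7*o^2 + 3*o) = (o - 4)*(o + 1)*(o^3 + 4*o^2 + 3*o) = (o - 4)*(o + 1)^2*(o^2 + 3*o) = o*(o - 4)*(o + 1)^2*(o + 3)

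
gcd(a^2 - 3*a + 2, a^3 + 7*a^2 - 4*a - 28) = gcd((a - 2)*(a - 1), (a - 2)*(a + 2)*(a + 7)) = a - 2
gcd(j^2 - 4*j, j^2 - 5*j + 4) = j - 4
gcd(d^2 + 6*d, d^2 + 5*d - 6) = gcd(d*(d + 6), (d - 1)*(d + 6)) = d + 6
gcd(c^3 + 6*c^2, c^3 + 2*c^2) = c^2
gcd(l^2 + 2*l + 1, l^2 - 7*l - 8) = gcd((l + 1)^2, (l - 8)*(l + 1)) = l + 1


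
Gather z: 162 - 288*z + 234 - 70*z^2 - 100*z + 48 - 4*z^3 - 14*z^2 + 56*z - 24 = -4*z^3 - 84*z^2 - 332*z + 420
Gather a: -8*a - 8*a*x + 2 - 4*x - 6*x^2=a*(-8*x - 8) - 6*x^2 - 4*x + 2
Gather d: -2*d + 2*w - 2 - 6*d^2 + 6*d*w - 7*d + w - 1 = -6*d^2 + d*(6*w - 9) + 3*w - 3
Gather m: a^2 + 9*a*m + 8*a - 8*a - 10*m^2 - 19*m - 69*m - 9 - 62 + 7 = a^2 - 10*m^2 + m*(9*a - 88) - 64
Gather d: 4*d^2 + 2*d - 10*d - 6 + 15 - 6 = 4*d^2 - 8*d + 3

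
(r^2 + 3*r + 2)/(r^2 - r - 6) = (r + 1)/(r - 3)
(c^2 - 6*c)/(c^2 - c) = (c - 6)/(c - 1)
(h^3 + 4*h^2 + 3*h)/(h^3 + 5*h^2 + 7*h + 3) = h/(h + 1)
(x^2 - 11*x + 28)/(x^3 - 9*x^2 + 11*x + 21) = (x - 4)/(x^2 - 2*x - 3)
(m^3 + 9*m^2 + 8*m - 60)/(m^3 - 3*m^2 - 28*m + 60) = (m + 6)/(m - 6)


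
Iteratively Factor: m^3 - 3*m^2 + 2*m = (m - 1)*(m^2 - 2*m) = m*(m - 1)*(m - 2)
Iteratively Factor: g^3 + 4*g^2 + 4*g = (g + 2)*(g^2 + 2*g) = g*(g + 2)*(g + 2)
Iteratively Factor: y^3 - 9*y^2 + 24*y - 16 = (y - 4)*(y^2 - 5*y + 4) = (y - 4)^2*(y - 1)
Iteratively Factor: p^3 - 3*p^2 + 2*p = (p)*(p^2 - 3*p + 2) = p*(p - 1)*(p - 2)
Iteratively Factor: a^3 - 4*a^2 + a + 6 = (a + 1)*(a^2 - 5*a + 6) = (a - 2)*(a + 1)*(a - 3)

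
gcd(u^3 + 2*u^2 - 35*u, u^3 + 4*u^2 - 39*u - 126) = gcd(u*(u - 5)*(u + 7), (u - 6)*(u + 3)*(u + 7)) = u + 7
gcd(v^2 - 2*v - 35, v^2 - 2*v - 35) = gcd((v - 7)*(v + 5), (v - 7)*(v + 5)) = v^2 - 2*v - 35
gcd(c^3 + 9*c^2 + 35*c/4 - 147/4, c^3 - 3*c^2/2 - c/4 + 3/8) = c - 3/2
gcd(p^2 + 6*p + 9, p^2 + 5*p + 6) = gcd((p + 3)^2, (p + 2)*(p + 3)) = p + 3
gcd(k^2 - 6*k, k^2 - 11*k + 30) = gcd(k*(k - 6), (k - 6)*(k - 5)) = k - 6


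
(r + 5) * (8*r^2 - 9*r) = 8*r^3 + 31*r^2 - 45*r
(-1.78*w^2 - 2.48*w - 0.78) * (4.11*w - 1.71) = -7.3158*w^3 - 7.149*w^2 + 1.035*w + 1.3338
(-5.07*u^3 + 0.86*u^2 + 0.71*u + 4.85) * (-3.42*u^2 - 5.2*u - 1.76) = 17.3394*u^5 + 23.4228*u^4 + 2.023*u^3 - 21.7926*u^2 - 26.4696*u - 8.536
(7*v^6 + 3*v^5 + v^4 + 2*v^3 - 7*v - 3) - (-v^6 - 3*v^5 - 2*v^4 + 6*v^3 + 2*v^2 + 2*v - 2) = 8*v^6 + 6*v^5 + 3*v^4 - 4*v^3 - 2*v^2 - 9*v - 1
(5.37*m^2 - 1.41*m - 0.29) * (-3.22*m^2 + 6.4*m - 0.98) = -17.2914*m^4 + 38.9082*m^3 - 13.3528*m^2 - 0.4742*m + 0.2842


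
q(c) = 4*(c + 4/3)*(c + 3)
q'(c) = 8*c + 52/3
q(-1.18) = 1.12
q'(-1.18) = 7.89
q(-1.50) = -1.00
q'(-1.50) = 5.33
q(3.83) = 141.06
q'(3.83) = 47.97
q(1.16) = 41.49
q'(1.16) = 26.61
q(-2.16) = -2.78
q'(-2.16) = 0.05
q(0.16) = 18.88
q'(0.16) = 18.61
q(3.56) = 128.40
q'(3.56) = 45.81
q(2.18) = 72.80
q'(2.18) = 34.77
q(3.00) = 104.00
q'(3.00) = 41.33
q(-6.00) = 56.00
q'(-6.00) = -30.67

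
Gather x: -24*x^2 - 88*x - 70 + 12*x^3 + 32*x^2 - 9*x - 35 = 12*x^3 + 8*x^2 - 97*x - 105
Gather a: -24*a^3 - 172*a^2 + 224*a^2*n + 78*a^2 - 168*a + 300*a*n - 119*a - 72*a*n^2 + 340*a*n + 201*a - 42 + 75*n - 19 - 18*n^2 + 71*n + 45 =-24*a^3 + a^2*(224*n - 94) + a*(-72*n^2 + 640*n - 86) - 18*n^2 + 146*n - 16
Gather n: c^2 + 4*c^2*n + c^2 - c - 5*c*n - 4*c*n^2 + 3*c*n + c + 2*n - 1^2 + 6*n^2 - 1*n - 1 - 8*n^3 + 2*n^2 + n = 2*c^2 - 8*n^3 + n^2*(8 - 4*c) + n*(4*c^2 - 2*c + 2) - 2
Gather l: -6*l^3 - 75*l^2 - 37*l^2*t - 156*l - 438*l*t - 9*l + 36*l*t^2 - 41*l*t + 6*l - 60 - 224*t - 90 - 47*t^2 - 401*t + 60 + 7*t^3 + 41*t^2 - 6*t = -6*l^3 + l^2*(-37*t - 75) + l*(36*t^2 - 479*t - 159) + 7*t^3 - 6*t^2 - 631*t - 90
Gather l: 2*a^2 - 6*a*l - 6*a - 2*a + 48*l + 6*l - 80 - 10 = 2*a^2 - 8*a + l*(54 - 6*a) - 90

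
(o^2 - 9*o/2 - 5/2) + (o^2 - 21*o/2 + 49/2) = 2*o^2 - 15*o + 22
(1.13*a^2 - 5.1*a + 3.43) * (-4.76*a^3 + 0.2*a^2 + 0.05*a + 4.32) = -5.3788*a^5 + 24.502*a^4 - 17.2903*a^3 + 5.3126*a^2 - 21.8605*a + 14.8176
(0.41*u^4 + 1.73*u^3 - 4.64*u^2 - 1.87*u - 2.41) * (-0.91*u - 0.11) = -0.3731*u^5 - 1.6194*u^4 + 4.0321*u^3 + 2.2121*u^2 + 2.3988*u + 0.2651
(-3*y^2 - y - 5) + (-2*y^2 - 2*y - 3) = -5*y^2 - 3*y - 8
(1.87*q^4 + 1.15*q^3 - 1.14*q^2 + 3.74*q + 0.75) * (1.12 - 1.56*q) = -2.9172*q^5 + 0.3004*q^4 + 3.0664*q^3 - 7.1112*q^2 + 3.0188*q + 0.84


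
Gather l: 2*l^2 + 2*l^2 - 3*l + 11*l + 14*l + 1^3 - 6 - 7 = 4*l^2 + 22*l - 12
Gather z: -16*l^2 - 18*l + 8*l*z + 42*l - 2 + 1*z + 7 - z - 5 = -16*l^2 + 8*l*z + 24*l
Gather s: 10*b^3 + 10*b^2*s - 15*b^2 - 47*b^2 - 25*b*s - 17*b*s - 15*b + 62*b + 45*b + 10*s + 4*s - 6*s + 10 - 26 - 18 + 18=10*b^3 - 62*b^2 + 92*b + s*(10*b^2 - 42*b + 8) - 16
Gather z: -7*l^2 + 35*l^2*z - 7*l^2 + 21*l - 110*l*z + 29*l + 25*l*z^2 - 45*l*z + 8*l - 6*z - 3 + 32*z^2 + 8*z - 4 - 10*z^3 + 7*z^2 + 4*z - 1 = -14*l^2 + 58*l - 10*z^3 + z^2*(25*l + 39) + z*(35*l^2 - 155*l + 6) - 8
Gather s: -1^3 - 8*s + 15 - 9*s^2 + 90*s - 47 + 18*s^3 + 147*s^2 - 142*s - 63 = 18*s^3 + 138*s^2 - 60*s - 96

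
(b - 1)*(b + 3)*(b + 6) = b^3 + 8*b^2 + 9*b - 18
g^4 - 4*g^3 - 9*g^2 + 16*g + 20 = (g - 5)*(g - 2)*(g + 1)*(g + 2)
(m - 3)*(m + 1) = m^2 - 2*m - 3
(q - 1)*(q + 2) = q^2 + q - 2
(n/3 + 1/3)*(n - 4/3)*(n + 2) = n^3/3 + 5*n^2/9 - 2*n/3 - 8/9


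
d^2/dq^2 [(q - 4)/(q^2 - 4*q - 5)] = 2*((8 - 3*q)*(-q^2 + 4*q + 5) - 4*(q - 4)*(q - 2)^2)/(-q^2 + 4*q + 5)^3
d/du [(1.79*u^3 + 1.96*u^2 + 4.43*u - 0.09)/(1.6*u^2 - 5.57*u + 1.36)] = (2.864*u^4 - 19.9406*u^3 - 10.702*u^2 + 5.6192*u + 5.5235)/(2.56*u^4 - 17.824*u^3 + 35.3769*u^2 - 15.1504*u + 1.8496)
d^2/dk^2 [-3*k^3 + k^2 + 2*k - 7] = 2 - 18*k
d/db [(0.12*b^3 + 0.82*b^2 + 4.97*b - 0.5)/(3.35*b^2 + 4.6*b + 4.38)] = (0.402*b^4 + 1.104*b^3 - 11.3007*b^2 + 10.5332*b + 24.0686)/(11.2225*b^4 + 30.82*b^3 + 50.506*b^2 + 40.296*b + 19.1844)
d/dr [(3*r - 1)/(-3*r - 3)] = -4/(3*(r + 1)^2)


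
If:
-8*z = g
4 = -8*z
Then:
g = 4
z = -1/2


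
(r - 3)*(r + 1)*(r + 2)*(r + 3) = r^4 + 3*r^3 - 7*r^2 - 27*r - 18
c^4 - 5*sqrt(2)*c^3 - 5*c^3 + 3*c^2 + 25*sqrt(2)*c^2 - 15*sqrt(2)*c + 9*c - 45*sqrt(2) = (c - 3)^2*(c + 1)*(c - 5*sqrt(2))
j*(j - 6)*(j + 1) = j^3 - 5*j^2 - 6*j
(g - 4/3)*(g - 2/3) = g^2 - 2*g + 8/9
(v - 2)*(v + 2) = v^2 - 4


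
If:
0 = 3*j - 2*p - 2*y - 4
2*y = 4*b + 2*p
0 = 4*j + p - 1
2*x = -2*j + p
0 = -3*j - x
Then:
No Solution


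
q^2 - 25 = (q - 5)*(q + 5)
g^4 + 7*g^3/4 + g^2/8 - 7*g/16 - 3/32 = (g - 1/2)*(g + 1/4)*(g + 1/2)*(g + 3/2)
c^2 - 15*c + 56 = (c - 8)*(c - 7)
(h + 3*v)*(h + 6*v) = h^2 + 9*h*v + 18*v^2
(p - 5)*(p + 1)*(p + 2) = p^3 - 2*p^2 - 13*p - 10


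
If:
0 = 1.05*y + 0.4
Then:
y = -0.38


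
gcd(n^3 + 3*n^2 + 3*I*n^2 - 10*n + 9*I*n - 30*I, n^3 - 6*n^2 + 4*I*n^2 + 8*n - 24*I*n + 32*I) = n - 2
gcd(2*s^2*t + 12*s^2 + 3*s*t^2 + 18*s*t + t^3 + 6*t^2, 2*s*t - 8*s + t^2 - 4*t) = 2*s + t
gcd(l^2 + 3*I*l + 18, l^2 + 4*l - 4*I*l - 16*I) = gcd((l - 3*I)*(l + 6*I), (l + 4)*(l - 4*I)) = 1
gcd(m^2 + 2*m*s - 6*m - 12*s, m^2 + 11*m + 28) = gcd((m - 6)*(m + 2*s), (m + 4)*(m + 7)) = 1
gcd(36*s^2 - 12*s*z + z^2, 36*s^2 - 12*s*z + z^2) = 36*s^2 - 12*s*z + z^2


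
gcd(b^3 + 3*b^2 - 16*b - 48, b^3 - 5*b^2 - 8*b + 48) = b^2 - b - 12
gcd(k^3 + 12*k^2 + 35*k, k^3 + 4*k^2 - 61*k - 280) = k^2 + 12*k + 35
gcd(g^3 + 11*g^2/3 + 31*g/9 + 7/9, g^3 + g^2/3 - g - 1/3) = g^2 + 4*g/3 + 1/3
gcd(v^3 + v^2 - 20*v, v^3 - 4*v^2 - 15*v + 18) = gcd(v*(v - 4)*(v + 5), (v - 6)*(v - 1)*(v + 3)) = 1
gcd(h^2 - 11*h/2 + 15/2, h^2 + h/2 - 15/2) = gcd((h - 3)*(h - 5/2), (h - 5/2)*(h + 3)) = h - 5/2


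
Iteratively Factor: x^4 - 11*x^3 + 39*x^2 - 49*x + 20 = (x - 1)*(x^3 - 10*x^2 + 29*x - 20) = (x - 5)*(x - 1)*(x^2 - 5*x + 4) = (x - 5)*(x - 1)^2*(x - 4)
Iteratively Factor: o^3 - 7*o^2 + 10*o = (o - 5)*(o^2 - 2*o) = o*(o - 5)*(o - 2)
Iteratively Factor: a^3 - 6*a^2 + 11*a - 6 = (a - 2)*(a^2 - 4*a + 3) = (a - 3)*(a - 2)*(a - 1)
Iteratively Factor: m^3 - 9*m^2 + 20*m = (m)*(m^2 - 9*m + 20) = m*(m - 4)*(m - 5)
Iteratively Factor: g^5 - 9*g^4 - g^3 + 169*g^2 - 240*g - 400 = (g - 4)*(g^4 - 5*g^3 - 21*g^2 + 85*g + 100) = (g - 4)*(g + 4)*(g^3 - 9*g^2 + 15*g + 25) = (g - 5)*(g - 4)*(g + 4)*(g^2 - 4*g - 5) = (g - 5)*(g - 4)*(g + 1)*(g + 4)*(g - 5)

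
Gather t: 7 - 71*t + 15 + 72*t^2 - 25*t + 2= 72*t^2 - 96*t + 24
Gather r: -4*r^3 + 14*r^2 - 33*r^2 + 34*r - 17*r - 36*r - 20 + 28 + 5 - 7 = -4*r^3 - 19*r^2 - 19*r + 6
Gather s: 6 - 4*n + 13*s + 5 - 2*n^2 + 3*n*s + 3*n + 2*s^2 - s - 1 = -2*n^2 - n + 2*s^2 + s*(3*n + 12) + 10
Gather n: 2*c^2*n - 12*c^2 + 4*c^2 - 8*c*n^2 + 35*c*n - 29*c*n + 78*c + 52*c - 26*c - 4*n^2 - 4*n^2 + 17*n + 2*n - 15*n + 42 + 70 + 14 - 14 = -8*c^2 + 104*c + n^2*(-8*c - 8) + n*(2*c^2 + 6*c + 4) + 112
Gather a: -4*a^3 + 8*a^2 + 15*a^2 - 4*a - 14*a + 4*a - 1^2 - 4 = -4*a^3 + 23*a^2 - 14*a - 5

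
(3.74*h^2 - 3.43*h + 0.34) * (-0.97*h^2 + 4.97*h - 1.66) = -3.6278*h^4 + 21.9149*h^3 - 23.5853*h^2 + 7.3836*h - 0.5644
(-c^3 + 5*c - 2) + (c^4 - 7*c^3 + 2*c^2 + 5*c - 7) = c^4 - 8*c^3 + 2*c^2 + 10*c - 9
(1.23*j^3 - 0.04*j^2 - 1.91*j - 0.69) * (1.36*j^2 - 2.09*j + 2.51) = 1.6728*j^5 - 2.6251*j^4 + 0.5733*j^3 + 2.9531*j^2 - 3.352*j - 1.7319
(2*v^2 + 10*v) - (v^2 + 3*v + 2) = v^2 + 7*v - 2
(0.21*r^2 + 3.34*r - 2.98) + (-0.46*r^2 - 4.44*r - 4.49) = -0.25*r^2 - 1.1*r - 7.47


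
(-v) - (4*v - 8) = 8 - 5*v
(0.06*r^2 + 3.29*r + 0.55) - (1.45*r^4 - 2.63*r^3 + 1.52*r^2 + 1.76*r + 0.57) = -1.45*r^4 + 2.63*r^3 - 1.46*r^2 + 1.53*r - 0.0199999999999999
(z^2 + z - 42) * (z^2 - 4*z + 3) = z^4 - 3*z^3 - 43*z^2 + 171*z - 126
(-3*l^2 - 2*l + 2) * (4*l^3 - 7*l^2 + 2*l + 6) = -12*l^5 + 13*l^4 + 16*l^3 - 36*l^2 - 8*l + 12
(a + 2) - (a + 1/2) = 3/2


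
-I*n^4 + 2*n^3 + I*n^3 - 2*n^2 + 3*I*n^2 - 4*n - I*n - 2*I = (n - 2)*(n + I)^2*(-I*n - I)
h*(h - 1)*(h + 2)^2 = h^4 + 3*h^3 - 4*h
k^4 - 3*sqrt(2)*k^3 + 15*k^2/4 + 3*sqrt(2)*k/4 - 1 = (k - 1/2)*(k + 1/2)*(k - 2*sqrt(2))*(k - sqrt(2))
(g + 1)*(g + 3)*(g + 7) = g^3 + 11*g^2 + 31*g + 21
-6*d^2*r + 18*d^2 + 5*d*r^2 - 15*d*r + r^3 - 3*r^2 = (-d + r)*(6*d + r)*(r - 3)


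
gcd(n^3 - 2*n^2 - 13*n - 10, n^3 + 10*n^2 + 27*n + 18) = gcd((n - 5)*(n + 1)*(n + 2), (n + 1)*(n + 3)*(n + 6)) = n + 1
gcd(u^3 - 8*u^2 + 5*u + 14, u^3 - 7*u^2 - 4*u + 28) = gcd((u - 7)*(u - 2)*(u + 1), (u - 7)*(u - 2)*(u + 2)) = u^2 - 9*u + 14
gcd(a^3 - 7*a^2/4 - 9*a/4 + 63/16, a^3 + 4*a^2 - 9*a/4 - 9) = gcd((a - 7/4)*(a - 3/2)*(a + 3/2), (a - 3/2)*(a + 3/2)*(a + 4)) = a^2 - 9/4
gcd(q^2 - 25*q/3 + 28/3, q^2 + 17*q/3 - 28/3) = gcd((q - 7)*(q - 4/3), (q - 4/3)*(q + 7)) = q - 4/3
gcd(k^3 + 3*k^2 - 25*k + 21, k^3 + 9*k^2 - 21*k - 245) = k + 7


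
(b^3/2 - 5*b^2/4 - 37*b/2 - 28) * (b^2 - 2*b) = b^5/2 - 9*b^4/4 - 16*b^3 + 9*b^2 + 56*b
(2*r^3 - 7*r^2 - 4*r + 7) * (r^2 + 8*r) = 2*r^5 + 9*r^4 - 60*r^3 - 25*r^2 + 56*r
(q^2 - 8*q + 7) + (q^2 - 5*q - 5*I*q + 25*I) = 2*q^2 - 13*q - 5*I*q + 7 + 25*I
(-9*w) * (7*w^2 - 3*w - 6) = -63*w^3 + 27*w^2 + 54*w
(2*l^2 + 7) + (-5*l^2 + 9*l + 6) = -3*l^2 + 9*l + 13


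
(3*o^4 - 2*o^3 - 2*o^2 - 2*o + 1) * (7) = 21*o^4 - 14*o^3 - 14*o^2 - 14*o + 7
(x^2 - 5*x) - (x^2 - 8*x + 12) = 3*x - 12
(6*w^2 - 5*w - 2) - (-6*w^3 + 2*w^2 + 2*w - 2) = 6*w^3 + 4*w^2 - 7*w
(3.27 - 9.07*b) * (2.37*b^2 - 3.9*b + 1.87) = -21.4959*b^3 + 43.1229*b^2 - 29.7139*b + 6.1149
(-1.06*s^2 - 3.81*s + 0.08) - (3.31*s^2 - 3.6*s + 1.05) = -4.37*s^2 - 0.21*s - 0.97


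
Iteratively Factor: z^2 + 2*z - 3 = (z - 1)*(z + 3)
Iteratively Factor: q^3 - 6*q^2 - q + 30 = (q - 5)*(q^2 - q - 6) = (q - 5)*(q - 3)*(q + 2)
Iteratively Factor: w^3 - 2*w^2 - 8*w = (w - 4)*(w^2 + 2*w) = w*(w - 4)*(w + 2)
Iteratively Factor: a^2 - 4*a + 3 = (a - 3)*(a - 1)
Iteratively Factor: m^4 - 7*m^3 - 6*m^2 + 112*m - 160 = (m + 4)*(m^3 - 11*m^2 + 38*m - 40) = (m - 2)*(m + 4)*(m^2 - 9*m + 20) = (m - 5)*(m - 2)*(m + 4)*(m - 4)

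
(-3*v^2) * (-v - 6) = 3*v^3 + 18*v^2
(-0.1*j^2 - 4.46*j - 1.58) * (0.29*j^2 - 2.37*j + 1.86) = -0.029*j^4 - 1.0564*j^3 + 9.926*j^2 - 4.551*j - 2.9388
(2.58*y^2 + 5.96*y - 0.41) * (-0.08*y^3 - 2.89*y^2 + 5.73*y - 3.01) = -0.2064*y^5 - 7.933*y^4 - 2.4082*y^3 + 27.5699*y^2 - 20.2889*y + 1.2341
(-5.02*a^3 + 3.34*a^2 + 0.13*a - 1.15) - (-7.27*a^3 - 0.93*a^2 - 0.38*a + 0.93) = 2.25*a^3 + 4.27*a^2 + 0.51*a - 2.08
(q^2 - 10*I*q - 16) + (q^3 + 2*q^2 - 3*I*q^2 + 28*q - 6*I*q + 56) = q^3 + 3*q^2 - 3*I*q^2 + 28*q - 16*I*q + 40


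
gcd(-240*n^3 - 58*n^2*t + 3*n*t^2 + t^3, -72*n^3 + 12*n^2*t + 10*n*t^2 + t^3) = 6*n + t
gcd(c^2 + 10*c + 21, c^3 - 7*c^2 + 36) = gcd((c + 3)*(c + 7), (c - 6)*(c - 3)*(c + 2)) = 1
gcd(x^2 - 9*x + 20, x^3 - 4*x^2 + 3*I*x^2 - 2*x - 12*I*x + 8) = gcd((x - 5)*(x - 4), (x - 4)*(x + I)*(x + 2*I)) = x - 4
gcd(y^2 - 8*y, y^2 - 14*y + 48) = y - 8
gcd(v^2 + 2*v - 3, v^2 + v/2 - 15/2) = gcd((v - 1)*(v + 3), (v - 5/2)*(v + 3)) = v + 3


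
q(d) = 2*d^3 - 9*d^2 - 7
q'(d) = 6*d^2 - 18*d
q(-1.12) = -21.10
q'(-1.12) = 27.69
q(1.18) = -16.25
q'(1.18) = -12.89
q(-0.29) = -7.81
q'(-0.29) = 5.72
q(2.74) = -33.43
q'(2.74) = -4.27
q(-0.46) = -9.10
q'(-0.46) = 9.55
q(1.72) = -23.45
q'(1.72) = -13.21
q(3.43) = -32.18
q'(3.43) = 8.85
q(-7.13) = -1189.47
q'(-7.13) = 433.36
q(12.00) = 2153.00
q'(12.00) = 648.00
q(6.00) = 101.00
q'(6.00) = 108.00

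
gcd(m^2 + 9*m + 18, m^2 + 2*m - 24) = m + 6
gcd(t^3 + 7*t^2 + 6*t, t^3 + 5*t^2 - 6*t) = t^2 + 6*t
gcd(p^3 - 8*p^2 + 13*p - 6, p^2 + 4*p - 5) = p - 1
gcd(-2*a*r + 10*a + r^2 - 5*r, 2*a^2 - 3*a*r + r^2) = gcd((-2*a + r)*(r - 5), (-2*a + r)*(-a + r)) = -2*a + r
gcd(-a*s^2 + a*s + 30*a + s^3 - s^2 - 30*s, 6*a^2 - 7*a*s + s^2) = -a + s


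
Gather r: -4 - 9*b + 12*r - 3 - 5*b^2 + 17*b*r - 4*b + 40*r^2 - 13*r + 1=-5*b^2 - 13*b + 40*r^2 + r*(17*b - 1) - 6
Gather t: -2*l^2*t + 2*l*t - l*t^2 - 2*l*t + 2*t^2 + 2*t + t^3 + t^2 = t^3 + t^2*(3 - l) + t*(2 - 2*l^2)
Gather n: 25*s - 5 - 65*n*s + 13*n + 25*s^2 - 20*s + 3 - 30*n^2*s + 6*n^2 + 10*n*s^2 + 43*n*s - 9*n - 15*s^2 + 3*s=n^2*(6 - 30*s) + n*(10*s^2 - 22*s + 4) + 10*s^2 + 8*s - 2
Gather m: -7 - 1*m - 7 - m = -2*m - 14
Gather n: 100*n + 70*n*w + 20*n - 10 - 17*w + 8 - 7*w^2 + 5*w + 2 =n*(70*w + 120) - 7*w^2 - 12*w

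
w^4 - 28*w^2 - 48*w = w*(w - 6)*(w + 2)*(w + 4)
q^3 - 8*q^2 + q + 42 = (q - 7)*(q - 3)*(q + 2)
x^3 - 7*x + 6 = (x - 2)*(x - 1)*(x + 3)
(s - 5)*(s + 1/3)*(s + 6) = s^3 + 4*s^2/3 - 89*s/3 - 10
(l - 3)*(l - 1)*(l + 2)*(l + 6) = l^4 + 4*l^3 - 17*l^2 - 24*l + 36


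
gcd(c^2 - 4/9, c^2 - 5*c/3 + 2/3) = c - 2/3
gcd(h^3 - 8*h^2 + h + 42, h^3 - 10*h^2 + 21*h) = h^2 - 10*h + 21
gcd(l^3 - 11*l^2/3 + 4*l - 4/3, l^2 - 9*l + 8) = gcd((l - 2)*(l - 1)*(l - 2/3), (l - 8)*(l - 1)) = l - 1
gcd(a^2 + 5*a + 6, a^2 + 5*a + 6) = a^2 + 5*a + 6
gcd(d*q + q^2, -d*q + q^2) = q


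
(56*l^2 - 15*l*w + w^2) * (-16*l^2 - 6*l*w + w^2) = -896*l^4 - 96*l^3*w + 130*l^2*w^2 - 21*l*w^3 + w^4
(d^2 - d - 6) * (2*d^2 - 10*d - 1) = 2*d^4 - 12*d^3 - 3*d^2 + 61*d + 6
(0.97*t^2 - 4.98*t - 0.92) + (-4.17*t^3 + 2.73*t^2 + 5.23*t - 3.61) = -4.17*t^3 + 3.7*t^2 + 0.25*t - 4.53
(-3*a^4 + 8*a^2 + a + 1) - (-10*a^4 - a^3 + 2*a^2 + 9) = 7*a^4 + a^3 + 6*a^2 + a - 8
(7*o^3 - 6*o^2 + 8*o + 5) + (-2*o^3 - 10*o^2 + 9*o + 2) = 5*o^3 - 16*o^2 + 17*o + 7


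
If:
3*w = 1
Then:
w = 1/3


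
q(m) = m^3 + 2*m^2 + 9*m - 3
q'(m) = 3*m^2 + 4*m + 9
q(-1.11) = -11.89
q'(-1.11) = 8.26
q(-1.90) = -19.74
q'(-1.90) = 12.23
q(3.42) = 91.17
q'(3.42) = 57.77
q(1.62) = 21.08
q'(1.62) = 23.35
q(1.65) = 21.79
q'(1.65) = 23.77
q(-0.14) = -4.22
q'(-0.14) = 8.50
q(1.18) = 12.05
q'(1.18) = 17.90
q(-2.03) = -21.39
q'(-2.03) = 13.24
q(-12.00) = -1551.00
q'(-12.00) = 393.00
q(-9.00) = -651.00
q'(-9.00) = 216.00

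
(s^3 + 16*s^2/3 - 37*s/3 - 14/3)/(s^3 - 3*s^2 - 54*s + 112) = (s + 1/3)/(s - 8)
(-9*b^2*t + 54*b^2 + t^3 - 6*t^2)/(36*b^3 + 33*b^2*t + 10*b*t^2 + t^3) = (-3*b*t + 18*b + t^2 - 6*t)/(12*b^2 + 7*b*t + t^2)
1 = 1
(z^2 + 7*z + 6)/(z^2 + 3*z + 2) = (z + 6)/(z + 2)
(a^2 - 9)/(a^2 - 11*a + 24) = (a + 3)/(a - 8)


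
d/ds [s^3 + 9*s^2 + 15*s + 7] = 3*s^2 + 18*s + 15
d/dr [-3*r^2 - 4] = -6*r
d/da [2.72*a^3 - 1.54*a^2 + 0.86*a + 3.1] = 8.16*a^2 - 3.08*a + 0.86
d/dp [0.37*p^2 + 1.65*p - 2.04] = 0.74*p + 1.65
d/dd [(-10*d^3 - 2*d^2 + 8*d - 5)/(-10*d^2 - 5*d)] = (20*d^4 + 20*d^3 + 18*d^2 - 20*d - 5)/(5*d^2*(4*d^2 + 4*d + 1))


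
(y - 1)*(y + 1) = y^2 - 1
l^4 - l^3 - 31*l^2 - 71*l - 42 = (l - 7)*(l + 1)*(l + 2)*(l + 3)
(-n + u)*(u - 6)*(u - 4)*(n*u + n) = -n^2*u^3 + 9*n^2*u^2 - 14*n^2*u - 24*n^2 + n*u^4 - 9*n*u^3 + 14*n*u^2 + 24*n*u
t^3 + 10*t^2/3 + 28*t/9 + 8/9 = (t + 2/3)^2*(t + 2)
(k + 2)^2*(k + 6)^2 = k^4 + 16*k^3 + 88*k^2 + 192*k + 144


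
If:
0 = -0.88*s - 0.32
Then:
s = -0.36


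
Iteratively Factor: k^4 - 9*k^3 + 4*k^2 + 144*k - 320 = (k - 5)*(k^3 - 4*k^2 - 16*k + 64) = (k - 5)*(k + 4)*(k^2 - 8*k + 16) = (k - 5)*(k - 4)*(k + 4)*(k - 4)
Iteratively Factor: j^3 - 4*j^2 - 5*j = (j + 1)*(j^2 - 5*j) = j*(j + 1)*(j - 5)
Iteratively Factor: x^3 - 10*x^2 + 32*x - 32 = (x - 2)*(x^2 - 8*x + 16) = (x - 4)*(x - 2)*(x - 4)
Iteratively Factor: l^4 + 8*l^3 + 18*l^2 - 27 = (l + 3)*(l^3 + 5*l^2 + 3*l - 9) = (l + 3)^2*(l^2 + 2*l - 3) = (l + 3)^3*(l - 1)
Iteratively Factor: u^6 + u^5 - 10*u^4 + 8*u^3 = (u)*(u^5 + u^4 - 10*u^3 + 8*u^2) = u*(u - 2)*(u^4 + 3*u^3 - 4*u^2) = u*(u - 2)*(u + 4)*(u^3 - u^2) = u*(u - 2)*(u - 1)*(u + 4)*(u^2) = u^2*(u - 2)*(u - 1)*(u + 4)*(u)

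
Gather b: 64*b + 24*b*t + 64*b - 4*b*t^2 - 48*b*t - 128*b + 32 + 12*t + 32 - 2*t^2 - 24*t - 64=b*(-4*t^2 - 24*t) - 2*t^2 - 12*t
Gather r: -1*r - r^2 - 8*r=-r^2 - 9*r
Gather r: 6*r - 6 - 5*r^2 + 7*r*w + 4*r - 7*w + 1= -5*r^2 + r*(7*w + 10) - 7*w - 5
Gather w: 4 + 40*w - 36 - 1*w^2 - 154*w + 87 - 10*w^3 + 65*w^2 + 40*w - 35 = -10*w^3 + 64*w^2 - 74*w + 20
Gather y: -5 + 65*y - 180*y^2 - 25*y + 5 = -180*y^2 + 40*y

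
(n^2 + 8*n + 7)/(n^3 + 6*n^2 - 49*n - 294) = (n + 1)/(n^2 - n - 42)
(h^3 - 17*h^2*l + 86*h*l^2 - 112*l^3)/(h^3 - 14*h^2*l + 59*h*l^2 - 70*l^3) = (h - 8*l)/(h - 5*l)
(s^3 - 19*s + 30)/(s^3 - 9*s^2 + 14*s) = (s^2 + 2*s - 15)/(s*(s - 7))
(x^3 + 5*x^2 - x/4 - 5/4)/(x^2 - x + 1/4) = (2*x^2 + 11*x + 5)/(2*x - 1)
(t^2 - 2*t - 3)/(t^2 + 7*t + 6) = (t - 3)/(t + 6)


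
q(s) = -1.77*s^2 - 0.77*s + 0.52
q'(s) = -3.54*s - 0.77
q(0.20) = 0.30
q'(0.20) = -1.48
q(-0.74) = 0.12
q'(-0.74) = 1.85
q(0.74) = -1.02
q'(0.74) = -3.39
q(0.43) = -0.14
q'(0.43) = -2.29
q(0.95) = -1.81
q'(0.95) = -4.13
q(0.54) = -0.41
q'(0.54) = -2.68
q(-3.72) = -21.11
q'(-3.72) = 12.40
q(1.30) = -3.47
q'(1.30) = -5.37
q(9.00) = -149.78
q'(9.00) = -32.63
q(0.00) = 0.52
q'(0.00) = -0.77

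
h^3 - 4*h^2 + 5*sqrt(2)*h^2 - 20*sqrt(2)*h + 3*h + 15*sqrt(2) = (h - 3)*(h - 1)*(h + 5*sqrt(2))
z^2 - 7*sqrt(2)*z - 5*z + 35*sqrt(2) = (z - 5)*(z - 7*sqrt(2))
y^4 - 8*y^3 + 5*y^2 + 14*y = y*(y - 7)*(y - 2)*(y + 1)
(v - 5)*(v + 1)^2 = v^3 - 3*v^2 - 9*v - 5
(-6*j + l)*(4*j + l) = -24*j^2 - 2*j*l + l^2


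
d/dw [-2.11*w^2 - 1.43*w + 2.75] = -4.22*w - 1.43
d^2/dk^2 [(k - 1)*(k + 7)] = 2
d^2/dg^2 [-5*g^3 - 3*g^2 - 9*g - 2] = -30*g - 6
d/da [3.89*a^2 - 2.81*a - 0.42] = 7.78*a - 2.81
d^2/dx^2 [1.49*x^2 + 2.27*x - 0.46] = 2.98000000000000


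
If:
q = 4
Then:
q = 4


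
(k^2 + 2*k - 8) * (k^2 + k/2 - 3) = k^4 + 5*k^3/2 - 10*k^2 - 10*k + 24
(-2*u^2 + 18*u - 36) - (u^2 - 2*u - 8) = -3*u^2 + 20*u - 28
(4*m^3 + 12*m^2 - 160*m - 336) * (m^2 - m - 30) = 4*m^5 + 8*m^4 - 292*m^3 - 536*m^2 + 5136*m + 10080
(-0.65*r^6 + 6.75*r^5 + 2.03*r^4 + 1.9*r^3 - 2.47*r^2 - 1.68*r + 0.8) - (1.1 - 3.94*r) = -0.65*r^6 + 6.75*r^5 + 2.03*r^4 + 1.9*r^3 - 2.47*r^2 + 2.26*r - 0.3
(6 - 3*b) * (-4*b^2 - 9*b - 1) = 12*b^3 + 3*b^2 - 51*b - 6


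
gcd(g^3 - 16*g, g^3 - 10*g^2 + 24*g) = g^2 - 4*g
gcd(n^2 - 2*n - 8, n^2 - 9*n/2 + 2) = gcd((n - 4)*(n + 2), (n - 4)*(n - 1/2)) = n - 4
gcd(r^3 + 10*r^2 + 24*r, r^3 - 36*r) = r^2 + 6*r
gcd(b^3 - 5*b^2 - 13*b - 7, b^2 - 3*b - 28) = b - 7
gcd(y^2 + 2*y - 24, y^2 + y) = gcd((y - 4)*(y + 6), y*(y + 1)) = 1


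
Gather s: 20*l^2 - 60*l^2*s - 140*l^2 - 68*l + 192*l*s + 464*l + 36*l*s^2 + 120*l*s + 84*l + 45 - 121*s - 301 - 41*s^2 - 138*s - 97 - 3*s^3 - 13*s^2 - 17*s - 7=-120*l^2 + 480*l - 3*s^3 + s^2*(36*l - 54) + s*(-60*l^2 + 312*l - 276) - 360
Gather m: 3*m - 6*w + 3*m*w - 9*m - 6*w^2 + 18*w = m*(3*w - 6) - 6*w^2 + 12*w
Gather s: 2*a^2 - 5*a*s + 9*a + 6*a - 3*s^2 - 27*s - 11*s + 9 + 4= 2*a^2 + 15*a - 3*s^2 + s*(-5*a - 38) + 13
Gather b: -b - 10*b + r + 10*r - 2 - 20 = -11*b + 11*r - 22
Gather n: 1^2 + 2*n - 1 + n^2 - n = n^2 + n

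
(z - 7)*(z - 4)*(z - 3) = z^3 - 14*z^2 + 61*z - 84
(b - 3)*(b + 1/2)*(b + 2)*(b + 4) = b^4 + 7*b^3/2 - 17*b^2/2 - 29*b - 12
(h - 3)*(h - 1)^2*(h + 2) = h^4 - 3*h^3 - 3*h^2 + 11*h - 6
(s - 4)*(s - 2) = s^2 - 6*s + 8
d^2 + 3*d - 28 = (d - 4)*(d + 7)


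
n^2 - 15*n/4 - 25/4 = (n - 5)*(n + 5/4)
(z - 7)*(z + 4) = z^2 - 3*z - 28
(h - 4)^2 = h^2 - 8*h + 16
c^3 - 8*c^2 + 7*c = c*(c - 7)*(c - 1)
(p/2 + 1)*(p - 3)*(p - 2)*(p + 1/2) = p^4/2 - 5*p^3/4 - 11*p^2/4 + 5*p + 3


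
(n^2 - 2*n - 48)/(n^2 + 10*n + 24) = (n - 8)/(n + 4)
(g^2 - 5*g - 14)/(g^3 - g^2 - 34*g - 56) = 1/(g + 4)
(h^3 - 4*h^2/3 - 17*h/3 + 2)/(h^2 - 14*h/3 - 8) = (-3*h^3 + 4*h^2 + 17*h - 6)/(-3*h^2 + 14*h + 24)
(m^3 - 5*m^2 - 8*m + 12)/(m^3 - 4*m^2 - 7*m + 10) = (m - 6)/(m - 5)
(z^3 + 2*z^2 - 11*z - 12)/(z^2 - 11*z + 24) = (z^2 + 5*z + 4)/(z - 8)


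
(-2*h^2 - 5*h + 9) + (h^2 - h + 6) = -h^2 - 6*h + 15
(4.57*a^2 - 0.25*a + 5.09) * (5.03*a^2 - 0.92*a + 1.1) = 22.9871*a^4 - 5.4619*a^3 + 30.8597*a^2 - 4.9578*a + 5.599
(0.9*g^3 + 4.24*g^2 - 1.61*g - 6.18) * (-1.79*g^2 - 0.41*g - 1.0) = -1.611*g^5 - 7.9586*g^4 + 0.2435*g^3 + 7.4823*g^2 + 4.1438*g + 6.18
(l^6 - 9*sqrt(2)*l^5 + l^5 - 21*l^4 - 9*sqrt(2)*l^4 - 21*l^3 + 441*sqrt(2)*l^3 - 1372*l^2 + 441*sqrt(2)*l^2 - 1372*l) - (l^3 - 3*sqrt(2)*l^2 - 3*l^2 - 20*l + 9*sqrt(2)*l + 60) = l^6 - 9*sqrt(2)*l^5 + l^5 - 21*l^4 - 9*sqrt(2)*l^4 - 22*l^3 + 441*sqrt(2)*l^3 - 1369*l^2 + 444*sqrt(2)*l^2 - 1352*l - 9*sqrt(2)*l - 60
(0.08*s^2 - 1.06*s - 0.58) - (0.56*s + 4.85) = 0.08*s^2 - 1.62*s - 5.43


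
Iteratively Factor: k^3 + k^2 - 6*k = (k)*(k^2 + k - 6) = k*(k - 2)*(k + 3)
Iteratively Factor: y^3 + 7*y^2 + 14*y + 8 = (y + 1)*(y^2 + 6*y + 8) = (y + 1)*(y + 2)*(y + 4)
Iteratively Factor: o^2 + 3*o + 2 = (o + 2)*(o + 1)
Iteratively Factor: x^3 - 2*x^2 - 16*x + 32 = (x - 2)*(x^2 - 16) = (x - 2)*(x + 4)*(x - 4)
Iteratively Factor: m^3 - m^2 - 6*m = (m - 3)*(m^2 + 2*m) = m*(m - 3)*(m + 2)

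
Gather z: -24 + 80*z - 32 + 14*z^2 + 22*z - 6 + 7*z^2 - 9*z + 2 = 21*z^2 + 93*z - 60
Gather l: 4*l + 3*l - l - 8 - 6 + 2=6*l - 12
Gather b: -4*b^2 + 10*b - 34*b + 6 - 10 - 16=-4*b^2 - 24*b - 20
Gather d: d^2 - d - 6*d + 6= d^2 - 7*d + 6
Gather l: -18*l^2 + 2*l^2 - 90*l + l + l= -16*l^2 - 88*l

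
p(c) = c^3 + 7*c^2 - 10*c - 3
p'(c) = 3*c^2 + 14*c - 10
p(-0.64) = 6.01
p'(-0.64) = -17.73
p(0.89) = -5.65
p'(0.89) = 4.84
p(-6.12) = 91.16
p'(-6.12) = 16.68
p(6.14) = 430.97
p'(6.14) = 189.06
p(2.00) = 13.00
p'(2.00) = 30.00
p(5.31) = 290.99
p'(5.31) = 148.93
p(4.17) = 149.53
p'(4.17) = 100.55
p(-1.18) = 16.90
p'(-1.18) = -22.34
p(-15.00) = -1653.00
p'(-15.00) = 455.00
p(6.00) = 405.00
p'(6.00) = 182.00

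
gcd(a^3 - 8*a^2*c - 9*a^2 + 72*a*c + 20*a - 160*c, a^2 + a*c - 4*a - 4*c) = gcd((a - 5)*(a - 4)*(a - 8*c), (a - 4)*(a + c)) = a - 4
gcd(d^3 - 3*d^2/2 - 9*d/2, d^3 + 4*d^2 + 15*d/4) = d^2 + 3*d/2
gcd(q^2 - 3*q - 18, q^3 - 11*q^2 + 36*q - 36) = q - 6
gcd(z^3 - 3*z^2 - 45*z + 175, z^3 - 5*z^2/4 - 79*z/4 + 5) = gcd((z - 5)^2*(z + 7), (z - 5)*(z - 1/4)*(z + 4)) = z - 5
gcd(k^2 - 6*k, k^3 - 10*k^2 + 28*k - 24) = k - 6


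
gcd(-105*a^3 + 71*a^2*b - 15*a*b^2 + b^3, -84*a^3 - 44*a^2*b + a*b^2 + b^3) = 7*a - b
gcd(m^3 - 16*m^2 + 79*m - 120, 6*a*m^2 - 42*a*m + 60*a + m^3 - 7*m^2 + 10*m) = m - 5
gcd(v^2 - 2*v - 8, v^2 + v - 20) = v - 4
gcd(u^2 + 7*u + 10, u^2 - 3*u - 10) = u + 2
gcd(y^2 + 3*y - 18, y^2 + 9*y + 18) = y + 6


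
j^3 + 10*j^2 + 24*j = j*(j + 4)*(j + 6)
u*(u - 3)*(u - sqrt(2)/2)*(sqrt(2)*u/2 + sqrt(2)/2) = sqrt(2)*u^4/2 - sqrt(2)*u^3 - u^3/2 - 3*sqrt(2)*u^2/2 + u^2 + 3*u/2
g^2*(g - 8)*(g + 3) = g^4 - 5*g^3 - 24*g^2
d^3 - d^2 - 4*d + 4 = (d - 2)*(d - 1)*(d + 2)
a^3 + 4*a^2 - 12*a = a*(a - 2)*(a + 6)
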